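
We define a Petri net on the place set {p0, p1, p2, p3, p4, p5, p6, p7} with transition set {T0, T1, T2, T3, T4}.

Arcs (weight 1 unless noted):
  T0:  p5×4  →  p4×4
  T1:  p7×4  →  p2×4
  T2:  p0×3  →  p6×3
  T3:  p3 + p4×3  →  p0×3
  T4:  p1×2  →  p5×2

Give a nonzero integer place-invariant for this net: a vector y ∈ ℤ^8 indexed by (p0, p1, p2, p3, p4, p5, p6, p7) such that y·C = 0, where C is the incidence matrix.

y = (p0:0, p1:1, p2:0, p3:-3, p4:1, p5:1, p6:0, p7:0)

Incidence matrix C (rows=places, cols=transitions):
       T0   T1   T2   T3   T4
   p0   0    0   -3    3    0
   p1   0    0    0    0   -2
   p2   0    4    0    0    0
   p3   0    0    0   -1    0
   p4   4    0    0   -3    0
   p5  -4    0    0    0    2
   p6   0    0    3    0    0
   p7   0   -4    0    0    0

Candidate y = [0, 1, 0, -3, 1, 1, 0, 0]; check y·C column-wise:
  col T0: 1·0 + -3·0 + 1·4 + 1·-4 = 0
  col T1: 1·0 + 0·4 + -3·0 + 1·0 + 1·0 + 0·-4 = 0
  col T2: 0·-3 + 1·0 + -3·0 + 1·0 + 1·0 + 0·3 = 0
  col T3: 0·3 + 1·0 + -3·-1 + 1·-3 + 1·0 = 0
  col T4: 1·-2 + -3·0 + 1·0 + 1·2 = 0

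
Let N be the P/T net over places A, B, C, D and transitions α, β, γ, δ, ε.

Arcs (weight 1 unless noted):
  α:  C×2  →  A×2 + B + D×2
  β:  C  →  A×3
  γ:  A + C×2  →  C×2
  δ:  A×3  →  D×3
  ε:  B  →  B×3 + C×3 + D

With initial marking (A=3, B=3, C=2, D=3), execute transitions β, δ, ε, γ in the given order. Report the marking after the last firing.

step 1: fire β:  (A=3, B=3, C=2, D=3) → (A=6, B=3, C=1, D=3)
step 2: fire δ:  (A=6, B=3, C=1, D=3) → (A=3, B=3, C=1, D=6)
step 3: fire ε:  (A=3, B=3, C=1, D=6) → (A=3, B=5, C=4, D=7)
step 4: fire γ:  (A=3, B=5, C=4, D=7) → (A=2, B=5, C=4, D=7)

(A=2, B=5, C=4, D=7)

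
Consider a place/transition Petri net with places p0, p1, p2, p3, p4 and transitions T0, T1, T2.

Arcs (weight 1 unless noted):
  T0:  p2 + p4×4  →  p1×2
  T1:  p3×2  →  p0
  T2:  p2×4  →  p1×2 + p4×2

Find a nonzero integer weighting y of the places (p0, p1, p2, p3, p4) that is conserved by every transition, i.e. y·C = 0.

Incidence matrix C (rows=places, cols=transitions):
       T0   T1   T2
   p0   0    1    0
   p1   2    0    2
   p2  -1    0   -4
   p3   0   -2    0
   p4  -4    0    2

Candidate y = [2, 0, 0, 1, 0]; check y·C column-wise:
  col T0: 2·0 + 0·2 + 0·-1 + 1·0 + 0·-4 = 0
  col T1: 2·1 + 1·-2 = 0
  col T2: 2·0 + 0·2 + 0·-4 + 1·0 + 0·2 = 0

y = (p0:2, p1:0, p2:0, p3:1, p4:0)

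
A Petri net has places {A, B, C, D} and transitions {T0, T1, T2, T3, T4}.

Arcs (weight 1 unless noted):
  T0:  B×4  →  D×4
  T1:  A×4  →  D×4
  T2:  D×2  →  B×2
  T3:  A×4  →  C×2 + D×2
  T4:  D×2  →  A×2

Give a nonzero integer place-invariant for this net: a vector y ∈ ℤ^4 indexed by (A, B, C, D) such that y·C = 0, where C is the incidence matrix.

Incidence matrix C (rows=places, cols=transitions):
       T0   T1   T2   T3   T4
    A   0   -4    0   -4    2
    B  -4    0    2    0    0
    C   0    0    0    2    0
    D   4    4   -2    2   -2

Candidate y = [1, 1, 1, 1]; check y·C column-wise:
  col T0: 1·0 + 1·-4 + 1·0 + 1·4 = 0
  col T1: 1·-4 + 1·0 + 1·0 + 1·4 = 0
  col T2: 1·0 + 1·2 + 1·0 + 1·-2 = 0
  col T3: 1·-4 + 1·0 + 1·2 + 1·2 = 0
  col T4: 1·2 + 1·0 + 1·0 + 1·-2 = 0

y = (A:1, B:1, C:1, D:1)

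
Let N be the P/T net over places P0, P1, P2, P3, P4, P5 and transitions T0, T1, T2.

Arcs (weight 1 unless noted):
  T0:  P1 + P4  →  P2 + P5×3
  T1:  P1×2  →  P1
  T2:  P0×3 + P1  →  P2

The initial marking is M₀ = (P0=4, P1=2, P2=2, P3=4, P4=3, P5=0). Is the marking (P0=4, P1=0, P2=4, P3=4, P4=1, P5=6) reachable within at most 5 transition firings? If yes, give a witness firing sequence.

step 1: fire T0:  (P0=4, P1=2, P2=2, P3=4, P4=3, P5=0) → (P0=4, P1=1, P2=3, P3=4, P4=2, P5=3)
step 2: fire T0:  (P0=4, P1=1, P2=3, P3=4, P4=2, P5=3) → (P0=4, P1=0, P2=4, P3=4, P4=1, P5=6)

YES — reachable via ⟨T0, T0⟩ (2 firings)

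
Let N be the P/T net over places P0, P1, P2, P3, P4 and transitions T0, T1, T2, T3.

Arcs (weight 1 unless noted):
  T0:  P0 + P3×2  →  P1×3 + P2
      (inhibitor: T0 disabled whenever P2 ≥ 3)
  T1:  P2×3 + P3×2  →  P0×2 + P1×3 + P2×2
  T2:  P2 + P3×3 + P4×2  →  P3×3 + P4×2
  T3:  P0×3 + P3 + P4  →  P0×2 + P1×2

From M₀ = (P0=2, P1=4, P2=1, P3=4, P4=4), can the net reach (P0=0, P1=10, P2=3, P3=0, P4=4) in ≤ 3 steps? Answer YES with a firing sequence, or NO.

YES — reachable via ⟨T0, T0⟩ (2 firings)

step 1: fire T0:  (P0=2, P1=4, P2=1, P3=4, P4=4) → (P0=1, P1=7, P2=2, P3=2, P4=4)
step 2: fire T0:  (P0=1, P1=7, P2=2, P3=2, P4=4) → (P0=0, P1=10, P2=3, P3=0, P4=4)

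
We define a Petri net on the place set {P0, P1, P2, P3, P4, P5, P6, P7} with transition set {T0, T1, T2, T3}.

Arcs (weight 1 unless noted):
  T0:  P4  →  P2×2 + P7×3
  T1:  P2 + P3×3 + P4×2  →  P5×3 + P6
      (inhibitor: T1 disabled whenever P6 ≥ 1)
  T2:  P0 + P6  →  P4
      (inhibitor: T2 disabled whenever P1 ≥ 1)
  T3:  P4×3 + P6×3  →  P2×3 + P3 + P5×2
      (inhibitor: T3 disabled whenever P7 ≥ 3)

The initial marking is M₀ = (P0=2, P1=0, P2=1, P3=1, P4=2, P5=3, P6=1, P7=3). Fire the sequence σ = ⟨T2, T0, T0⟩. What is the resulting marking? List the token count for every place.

step 1: fire T2:  (P0=2, P1=0, P2=1, P3=1, P4=2, P5=3, P6=1, P7=3) → (P0=1, P1=0, P2=1, P3=1, P4=3, P5=3, P6=0, P7=3)
step 2: fire T0:  (P0=1, P1=0, P2=1, P3=1, P4=3, P5=3, P6=0, P7=3) → (P0=1, P1=0, P2=3, P3=1, P4=2, P5=3, P6=0, P7=6)
step 3: fire T0:  (P0=1, P1=0, P2=3, P3=1, P4=2, P5=3, P6=0, P7=6) → (P0=1, P1=0, P2=5, P3=1, P4=1, P5=3, P6=0, P7=9)

(P0=1, P1=0, P2=5, P3=1, P4=1, P5=3, P6=0, P7=9)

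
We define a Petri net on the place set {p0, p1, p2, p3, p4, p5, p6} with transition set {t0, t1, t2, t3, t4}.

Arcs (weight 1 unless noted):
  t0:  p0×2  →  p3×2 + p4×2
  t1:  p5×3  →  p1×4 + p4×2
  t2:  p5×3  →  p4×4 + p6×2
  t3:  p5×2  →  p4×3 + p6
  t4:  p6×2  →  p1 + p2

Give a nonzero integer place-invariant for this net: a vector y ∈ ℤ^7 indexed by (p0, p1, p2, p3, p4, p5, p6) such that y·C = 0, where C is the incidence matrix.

y = (p0:1, p1:0, p2:0, p3:1, p4:0, p5:0, p6:0)

Incidence matrix C (rows=places, cols=transitions):
       t0   t1   t2   t3   t4
   p0  -2    0    0    0    0
   p1   0    4    0    0    1
   p2   0    0    0    0    1
   p3   2    0    0    0    0
   p4   2    2    4    3    0
   p5   0   -3   -3   -2    0
   p6   0    0    2    1   -2

Candidate y = [1, 0, 0, 1, 0, 0, 0]; check y·C column-wise:
  col t0: 1·-2 + 1·2 + 0·2 = 0
  col t1: 1·0 + 0·4 + 1·0 + 0·2 + 0·-3 = 0
  col t2: 1·0 + 1·0 + 0·4 + 0·-3 + 0·2 = 0
  col t3: 1·0 + 1·0 + 0·3 + 0·-2 + 0·1 = 0
  col t4: 1·0 + 0·1 + 0·1 + 1·0 + 0·-2 = 0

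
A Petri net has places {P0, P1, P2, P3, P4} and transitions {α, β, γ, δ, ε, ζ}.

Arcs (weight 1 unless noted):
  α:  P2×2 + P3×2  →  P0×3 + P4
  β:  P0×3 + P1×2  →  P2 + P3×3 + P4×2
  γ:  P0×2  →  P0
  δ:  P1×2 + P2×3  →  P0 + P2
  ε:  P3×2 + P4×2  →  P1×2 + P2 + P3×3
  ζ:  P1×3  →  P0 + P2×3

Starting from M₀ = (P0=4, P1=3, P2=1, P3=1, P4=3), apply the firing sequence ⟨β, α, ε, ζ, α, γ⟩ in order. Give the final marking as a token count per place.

step 1: fire β:  (P0=4, P1=3, P2=1, P3=1, P4=3) → (P0=1, P1=1, P2=2, P3=4, P4=5)
step 2: fire α:  (P0=1, P1=1, P2=2, P3=4, P4=5) → (P0=4, P1=1, P2=0, P3=2, P4=6)
step 3: fire ε:  (P0=4, P1=1, P2=0, P3=2, P4=6) → (P0=4, P1=3, P2=1, P3=3, P4=4)
step 4: fire ζ:  (P0=4, P1=3, P2=1, P3=3, P4=4) → (P0=5, P1=0, P2=4, P3=3, P4=4)
step 5: fire α:  (P0=5, P1=0, P2=4, P3=3, P4=4) → (P0=8, P1=0, P2=2, P3=1, P4=5)
step 6: fire γ:  (P0=8, P1=0, P2=2, P3=1, P4=5) → (P0=7, P1=0, P2=2, P3=1, P4=5)

(P0=7, P1=0, P2=2, P3=1, P4=5)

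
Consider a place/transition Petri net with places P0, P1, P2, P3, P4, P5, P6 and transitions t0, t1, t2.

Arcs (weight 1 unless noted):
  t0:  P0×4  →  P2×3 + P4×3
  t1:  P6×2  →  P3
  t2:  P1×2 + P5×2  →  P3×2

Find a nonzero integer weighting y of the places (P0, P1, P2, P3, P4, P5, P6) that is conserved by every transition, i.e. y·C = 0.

y = (P0:3, P1:0, P2:4, P3:0, P4:0, P5:0, P6:0)

Incidence matrix C (rows=places, cols=transitions):
       t0   t1   t2
   P0  -4    0    0
   P1   0    0   -2
   P2   3    0    0
   P3   0    1    2
   P4   3    0    0
   P5   0    0   -2
   P6   0   -2    0

Candidate y = [3, 0, 4, 0, 0, 0, 0]; check y·C column-wise:
  col t0: 3·-4 + 4·3 + 0·3 = 0
  col t1: 3·0 + 4·0 + 0·1 + 0·-2 = 0
  col t2: 3·0 + 0·-2 + 4·0 + 0·2 + 0·-2 = 0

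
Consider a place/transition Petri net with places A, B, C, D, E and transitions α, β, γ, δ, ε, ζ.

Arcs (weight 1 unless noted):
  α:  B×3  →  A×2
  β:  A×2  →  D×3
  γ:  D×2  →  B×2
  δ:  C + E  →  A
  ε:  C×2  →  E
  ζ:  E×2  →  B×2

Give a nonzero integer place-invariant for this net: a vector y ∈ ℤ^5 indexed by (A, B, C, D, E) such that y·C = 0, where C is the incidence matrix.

Incidence matrix C (rows=places, cols=transitions):
        α    β    γ    δ    ε    ζ
    A   2   -2    0    1    0    0
    B  -3    0    2    0    0    2
    C   0    0    0   -1   -2    0
    D   0    3   -2    0    0    0
    E   0    0    0   -1    1   -2

Candidate y = [3, 2, 1, 2, 2]; check y·C column-wise:
  col α: 3·2 + 2·-3 + 1·0 + 2·0 + 2·0 = 0
  col β: 3·-2 + 2·0 + 1·0 + 2·3 + 2·0 = 0
  col γ: 3·0 + 2·2 + 1·0 + 2·-2 + 2·0 = 0
  col δ: 3·1 + 2·0 + 1·-1 + 2·0 + 2·-1 = 0
  col ε: 3·0 + 2·0 + 1·-2 + 2·0 + 2·1 = 0
  col ζ: 3·0 + 2·2 + 1·0 + 2·0 + 2·-2 = 0

y = (A:3, B:2, C:1, D:2, E:2)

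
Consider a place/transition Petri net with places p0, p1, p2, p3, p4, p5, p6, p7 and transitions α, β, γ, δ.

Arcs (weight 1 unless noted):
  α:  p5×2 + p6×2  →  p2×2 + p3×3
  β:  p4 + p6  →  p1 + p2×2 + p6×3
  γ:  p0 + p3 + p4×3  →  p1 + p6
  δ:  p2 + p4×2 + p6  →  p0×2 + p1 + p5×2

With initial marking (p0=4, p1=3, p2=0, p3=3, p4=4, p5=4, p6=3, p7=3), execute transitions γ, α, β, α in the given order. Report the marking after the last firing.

step 1: fire γ:  (p0=4, p1=3, p2=0, p3=3, p4=4, p5=4, p6=3, p7=3) → (p0=3, p1=4, p2=0, p3=2, p4=1, p5=4, p6=4, p7=3)
step 2: fire α:  (p0=3, p1=4, p2=0, p3=2, p4=1, p5=4, p6=4, p7=3) → (p0=3, p1=4, p2=2, p3=5, p4=1, p5=2, p6=2, p7=3)
step 3: fire β:  (p0=3, p1=4, p2=2, p3=5, p4=1, p5=2, p6=2, p7=3) → (p0=3, p1=5, p2=4, p3=5, p4=0, p5=2, p6=4, p7=3)
step 4: fire α:  (p0=3, p1=5, p2=4, p3=5, p4=0, p5=2, p6=4, p7=3) → (p0=3, p1=5, p2=6, p3=8, p4=0, p5=0, p6=2, p7=3)

(p0=3, p1=5, p2=6, p3=8, p4=0, p5=0, p6=2, p7=3)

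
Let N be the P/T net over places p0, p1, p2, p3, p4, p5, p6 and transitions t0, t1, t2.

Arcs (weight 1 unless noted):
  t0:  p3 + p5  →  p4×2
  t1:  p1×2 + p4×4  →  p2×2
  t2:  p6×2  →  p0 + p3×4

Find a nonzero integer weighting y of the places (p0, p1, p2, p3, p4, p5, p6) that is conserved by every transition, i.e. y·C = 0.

Incidence matrix C (rows=places, cols=transitions):
       t0   t1   t2
   p0   0    0    1
   p1   0   -2    0
   p2   0    2    0
   p3  -1    0    4
   p4   2   -4    0
   p5  -1    0    0
   p6   0    0   -2

Candidate y = [0, 1, 1, 0, 0, 0, 0]; check y·C column-wise:
  col t0: 1·0 + 1·0 + 0·-1 + 0·2 + 0·-1 = 0
  col t1: 1·-2 + 1·2 + 0·-4 = 0
  col t2: 0·1 + 1·0 + 1·0 + 0·4 + 0·-2 = 0

y = (p0:0, p1:1, p2:1, p3:0, p4:0, p5:0, p6:0)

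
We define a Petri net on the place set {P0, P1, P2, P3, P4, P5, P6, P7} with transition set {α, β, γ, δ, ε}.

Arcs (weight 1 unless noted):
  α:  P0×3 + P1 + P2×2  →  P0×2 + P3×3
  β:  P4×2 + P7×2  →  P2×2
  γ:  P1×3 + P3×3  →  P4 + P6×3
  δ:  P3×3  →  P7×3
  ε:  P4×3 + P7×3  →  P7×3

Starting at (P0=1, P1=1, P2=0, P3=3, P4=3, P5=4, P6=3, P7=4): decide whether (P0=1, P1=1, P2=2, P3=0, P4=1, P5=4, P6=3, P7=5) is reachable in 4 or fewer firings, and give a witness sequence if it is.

step 1: fire β:  (P0=1, P1=1, P2=0, P3=3, P4=3, P5=4, P6=3, P7=4) → (P0=1, P1=1, P2=2, P3=3, P4=1, P5=4, P6=3, P7=2)
step 2: fire δ:  (P0=1, P1=1, P2=2, P3=3, P4=1, P5=4, P6=3, P7=2) → (P0=1, P1=1, P2=2, P3=0, P4=1, P5=4, P6=3, P7=5)

YES — reachable via ⟨β, δ⟩ (2 firings)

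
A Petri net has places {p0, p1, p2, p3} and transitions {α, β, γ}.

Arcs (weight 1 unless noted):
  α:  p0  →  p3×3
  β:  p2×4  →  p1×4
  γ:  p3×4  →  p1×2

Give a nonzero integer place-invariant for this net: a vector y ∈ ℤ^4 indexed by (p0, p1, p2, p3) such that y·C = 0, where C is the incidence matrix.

y = (p0:3, p1:2, p2:2, p3:1)

Incidence matrix C (rows=places, cols=transitions):
        α    β    γ
   p0  -1    0    0
   p1   0    4    2
   p2   0   -4    0
   p3   3    0   -4

Candidate y = [3, 2, 2, 1]; check y·C column-wise:
  col α: 3·-1 + 2·0 + 2·0 + 1·3 = 0
  col β: 3·0 + 2·4 + 2·-4 + 1·0 = 0
  col γ: 3·0 + 2·2 + 2·0 + 1·-4 = 0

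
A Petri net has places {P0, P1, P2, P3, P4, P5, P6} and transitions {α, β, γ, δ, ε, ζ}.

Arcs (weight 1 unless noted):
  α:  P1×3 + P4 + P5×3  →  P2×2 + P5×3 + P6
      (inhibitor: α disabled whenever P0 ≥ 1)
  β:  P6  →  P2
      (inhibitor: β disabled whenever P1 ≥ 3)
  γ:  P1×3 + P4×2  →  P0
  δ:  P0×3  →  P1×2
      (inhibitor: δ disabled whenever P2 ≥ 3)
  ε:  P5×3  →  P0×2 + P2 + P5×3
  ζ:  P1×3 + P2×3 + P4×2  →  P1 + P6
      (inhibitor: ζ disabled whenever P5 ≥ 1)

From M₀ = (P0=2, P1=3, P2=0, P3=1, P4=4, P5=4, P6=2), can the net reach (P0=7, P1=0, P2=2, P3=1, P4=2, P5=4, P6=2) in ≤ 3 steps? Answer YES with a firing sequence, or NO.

step 1: fire γ:  (P0=2, P1=3, P2=0, P3=1, P4=4, P5=4, P6=2) → (P0=3, P1=0, P2=0, P3=1, P4=2, P5=4, P6=2)
step 2: fire ε:  (P0=3, P1=0, P2=0, P3=1, P4=2, P5=4, P6=2) → (P0=5, P1=0, P2=1, P3=1, P4=2, P5=4, P6=2)
step 3: fire ε:  (P0=5, P1=0, P2=1, P3=1, P4=2, P5=4, P6=2) → (P0=7, P1=0, P2=2, P3=1, P4=2, P5=4, P6=2)

YES — reachable via ⟨γ, ε, ε⟩ (3 firings)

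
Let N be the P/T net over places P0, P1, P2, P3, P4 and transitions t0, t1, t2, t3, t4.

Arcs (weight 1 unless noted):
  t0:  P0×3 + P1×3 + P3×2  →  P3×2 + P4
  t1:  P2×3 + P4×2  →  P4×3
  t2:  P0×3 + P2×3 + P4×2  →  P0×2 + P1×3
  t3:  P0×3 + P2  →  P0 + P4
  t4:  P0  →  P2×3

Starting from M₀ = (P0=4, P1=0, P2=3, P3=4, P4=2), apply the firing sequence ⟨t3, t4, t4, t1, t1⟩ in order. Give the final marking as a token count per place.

(P0=0, P1=0, P2=2, P3=4, P4=5)

step 1: fire t3:  (P0=4, P1=0, P2=3, P3=4, P4=2) → (P0=2, P1=0, P2=2, P3=4, P4=3)
step 2: fire t4:  (P0=2, P1=0, P2=2, P3=4, P4=3) → (P0=1, P1=0, P2=5, P3=4, P4=3)
step 3: fire t4:  (P0=1, P1=0, P2=5, P3=4, P4=3) → (P0=0, P1=0, P2=8, P3=4, P4=3)
step 4: fire t1:  (P0=0, P1=0, P2=8, P3=4, P4=3) → (P0=0, P1=0, P2=5, P3=4, P4=4)
step 5: fire t1:  (P0=0, P1=0, P2=5, P3=4, P4=4) → (P0=0, P1=0, P2=2, P3=4, P4=5)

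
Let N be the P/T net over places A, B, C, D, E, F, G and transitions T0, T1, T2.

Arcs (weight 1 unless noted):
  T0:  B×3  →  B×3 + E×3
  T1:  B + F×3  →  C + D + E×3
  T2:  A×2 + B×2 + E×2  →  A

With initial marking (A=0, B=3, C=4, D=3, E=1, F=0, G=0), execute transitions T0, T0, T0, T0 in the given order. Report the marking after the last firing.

step 1: fire T0:  (A=0, B=3, C=4, D=3, E=1, F=0, G=0) → (A=0, B=3, C=4, D=3, E=4, F=0, G=0)
step 2: fire T0:  (A=0, B=3, C=4, D=3, E=4, F=0, G=0) → (A=0, B=3, C=4, D=3, E=7, F=0, G=0)
step 3: fire T0:  (A=0, B=3, C=4, D=3, E=7, F=0, G=0) → (A=0, B=3, C=4, D=3, E=10, F=0, G=0)
step 4: fire T0:  (A=0, B=3, C=4, D=3, E=10, F=0, G=0) → (A=0, B=3, C=4, D=3, E=13, F=0, G=0)

(A=0, B=3, C=4, D=3, E=13, F=0, G=0)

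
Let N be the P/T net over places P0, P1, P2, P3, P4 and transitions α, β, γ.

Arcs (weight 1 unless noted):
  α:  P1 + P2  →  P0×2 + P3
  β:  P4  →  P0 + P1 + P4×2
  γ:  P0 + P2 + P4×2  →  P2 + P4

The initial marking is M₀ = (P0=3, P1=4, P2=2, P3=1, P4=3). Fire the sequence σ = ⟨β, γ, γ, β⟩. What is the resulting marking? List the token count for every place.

step 1: fire β:  (P0=3, P1=4, P2=2, P3=1, P4=3) → (P0=4, P1=5, P2=2, P3=1, P4=4)
step 2: fire γ:  (P0=4, P1=5, P2=2, P3=1, P4=4) → (P0=3, P1=5, P2=2, P3=1, P4=3)
step 3: fire γ:  (P0=3, P1=5, P2=2, P3=1, P4=3) → (P0=2, P1=5, P2=2, P3=1, P4=2)
step 4: fire β:  (P0=2, P1=5, P2=2, P3=1, P4=2) → (P0=3, P1=6, P2=2, P3=1, P4=3)

(P0=3, P1=6, P2=2, P3=1, P4=3)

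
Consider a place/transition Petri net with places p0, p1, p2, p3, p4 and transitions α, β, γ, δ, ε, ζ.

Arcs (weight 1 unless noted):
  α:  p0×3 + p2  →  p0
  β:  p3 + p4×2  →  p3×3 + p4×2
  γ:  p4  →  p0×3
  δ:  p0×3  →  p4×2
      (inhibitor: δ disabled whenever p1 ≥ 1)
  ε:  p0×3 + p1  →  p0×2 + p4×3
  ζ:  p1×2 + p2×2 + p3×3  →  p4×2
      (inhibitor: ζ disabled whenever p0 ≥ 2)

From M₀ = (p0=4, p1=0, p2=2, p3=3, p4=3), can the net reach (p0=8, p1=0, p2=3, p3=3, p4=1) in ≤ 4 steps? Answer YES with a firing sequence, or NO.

NO — not reachable within 4 firings

depth 0: 1 marking
depth 1: 5 markings reached so far
depth 2: 12 markings reached so far
depth 3: 25 markings reached so far
depth 4: 44 markings reached so far
target is not among the 44 markings reachable within 4 steps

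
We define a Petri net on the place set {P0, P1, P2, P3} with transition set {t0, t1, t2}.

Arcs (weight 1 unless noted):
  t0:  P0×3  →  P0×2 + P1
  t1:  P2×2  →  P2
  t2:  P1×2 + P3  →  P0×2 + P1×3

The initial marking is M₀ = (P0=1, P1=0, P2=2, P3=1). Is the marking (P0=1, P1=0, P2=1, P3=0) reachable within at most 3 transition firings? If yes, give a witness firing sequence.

NO — not reachable within 3 firings

depth 0: 1 marking
depth 1: 2 markings reached so far
depth 2: 2 markings reached so far
(frontier empty at depth 2; search complete)
target is not among the 2 markings reachable within 3 steps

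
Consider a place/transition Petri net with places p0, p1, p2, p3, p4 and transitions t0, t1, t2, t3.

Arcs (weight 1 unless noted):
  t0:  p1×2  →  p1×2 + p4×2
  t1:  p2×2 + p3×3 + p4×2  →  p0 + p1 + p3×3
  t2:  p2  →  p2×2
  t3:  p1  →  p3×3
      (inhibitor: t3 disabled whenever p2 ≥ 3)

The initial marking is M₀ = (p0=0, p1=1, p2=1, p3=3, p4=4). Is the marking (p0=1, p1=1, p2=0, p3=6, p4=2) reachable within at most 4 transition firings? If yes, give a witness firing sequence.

step 1: fire t2:  (p0=0, p1=1, p2=1, p3=3, p4=4) → (p0=0, p1=1, p2=2, p3=3, p4=4)
step 2: fire t1:  (p0=0, p1=1, p2=2, p3=3, p4=4) → (p0=1, p1=2, p2=0, p3=3, p4=2)
step 3: fire t3:  (p0=1, p1=2, p2=0, p3=3, p4=2) → (p0=1, p1=1, p2=0, p3=6, p4=2)

YES — reachable via ⟨t2, t1, t3⟩ (3 firings)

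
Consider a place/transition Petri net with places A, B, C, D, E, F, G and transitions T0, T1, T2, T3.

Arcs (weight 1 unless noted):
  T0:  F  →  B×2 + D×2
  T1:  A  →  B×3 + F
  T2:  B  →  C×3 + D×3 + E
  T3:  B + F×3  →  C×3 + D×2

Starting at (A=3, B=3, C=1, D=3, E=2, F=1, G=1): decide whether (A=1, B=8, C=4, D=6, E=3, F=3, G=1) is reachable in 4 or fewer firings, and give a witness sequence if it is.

step 1: fire T1:  (A=3, B=3, C=1, D=3, E=2, F=1, G=1) → (A=2, B=6, C=1, D=3, E=2, F=2, G=1)
step 2: fire T1:  (A=2, B=6, C=1, D=3, E=2, F=2, G=1) → (A=1, B=9, C=1, D=3, E=2, F=3, G=1)
step 3: fire T2:  (A=1, B=9, C=1, D=3, E=2, F=3, G=1) → (A=1, B=8, C=4, D=6, E=3, F=3, G=1)

YES — reachable via ⟨T1, T1, T2⟩ (3 firings)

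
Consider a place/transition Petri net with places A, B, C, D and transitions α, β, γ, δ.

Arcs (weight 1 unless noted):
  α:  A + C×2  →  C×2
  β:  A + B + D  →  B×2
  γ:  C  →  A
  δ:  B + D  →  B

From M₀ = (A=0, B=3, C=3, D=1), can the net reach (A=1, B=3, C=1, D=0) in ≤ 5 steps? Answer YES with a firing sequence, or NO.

YES — reachable via ⟨γ, α, γ, δ⟩ (4 firings)

step 1: fire γ:  (A=0, B=3, C=3, D=1) → (A=1, B=3, C=2, D=1)
step 2: fire α:  (A=1, B=3, C=2, D=1) → (A=0, B=3, C=2, D=1)
step 3: fire γ:  (A=0, B=3, C=2, D=1) → (A=1, B=3, C=1, D=1)
step 4: fire δ:  (A=1, B=3, C=1, D=1) → (A=1, B=3, C=1, D=0)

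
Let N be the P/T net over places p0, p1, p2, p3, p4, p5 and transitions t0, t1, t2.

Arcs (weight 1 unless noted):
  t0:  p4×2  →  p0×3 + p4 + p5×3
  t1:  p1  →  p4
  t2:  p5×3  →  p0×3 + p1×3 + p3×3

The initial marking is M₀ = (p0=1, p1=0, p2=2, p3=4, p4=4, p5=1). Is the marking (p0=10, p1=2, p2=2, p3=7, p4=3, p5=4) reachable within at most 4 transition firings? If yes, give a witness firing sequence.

step 1: fire t0:  (p0=1, p1=0, p2=2, p3=4, p4=4, p5=1) → (p0=4, p1=0, p2=2, p3=4, p4=3, p5=4)
step 2: fire t0:  (p0=4, p1=0, p2=2, p3=4, p4=3, p5=4) → (p0=7, p1=0, p2=2, p3=4, p4=2, p5=7)
step 3: fire t2:  (p0=7, p1=0, p2=2, p3=4, p4=2, p5=7) → (p0=10, p1=3, p2=2, p3=7, p4=2, p5=4)
step 4: fire t1:  (p0=10, p1=3, p2=2, p3=7, p4=2, p5=4) → (p0=10, p1=2, p2=2, p3=7, p4=3, p5=4)

YES — reachable via ⟨t0, t0, t2, t1⟩ (4 firings)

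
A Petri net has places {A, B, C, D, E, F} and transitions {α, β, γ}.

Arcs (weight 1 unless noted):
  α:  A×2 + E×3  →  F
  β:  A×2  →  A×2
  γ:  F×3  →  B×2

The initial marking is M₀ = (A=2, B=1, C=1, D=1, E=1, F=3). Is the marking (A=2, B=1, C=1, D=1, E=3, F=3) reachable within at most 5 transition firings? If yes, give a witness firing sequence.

NO — not reachable within 5 firings

depth 0: 1 marking
depth 1: 2 markings reached so far
depth 2: 2 markings reached so far
(frontier empty at depth 2; search complete)
target is not among the 2 markings reachable within 5 steps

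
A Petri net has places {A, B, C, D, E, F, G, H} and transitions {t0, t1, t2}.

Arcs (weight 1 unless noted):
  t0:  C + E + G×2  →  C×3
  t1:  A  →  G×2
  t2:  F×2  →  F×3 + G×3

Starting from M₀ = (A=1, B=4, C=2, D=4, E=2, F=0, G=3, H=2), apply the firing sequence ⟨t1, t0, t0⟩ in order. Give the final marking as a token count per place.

step 1: fire t1:  (A=1, B=4, C=2, D=4, E=2, F=0, G=3, H=2) → (A=0, B=4, C=2, D=4, E=2, F=0, G=5, H=2)
step 2: fire t0:  (A=0, B=4, C=2, D=4, E=2, F=0, G=5, H=2) → (A=0, B=4, C=4, D=4, E=1, F=0, G=3, H=2)
step 3: fire t0:  (A=0, B=4, C=4, D=4, E=1, F=0, G=3, H=2) → (A=0, B=4, C=6, D=4, E=0, F=0, G=1, H=2)

(A=0, B=4, C=6, D=4, E=0, F=0, G=1, H=2)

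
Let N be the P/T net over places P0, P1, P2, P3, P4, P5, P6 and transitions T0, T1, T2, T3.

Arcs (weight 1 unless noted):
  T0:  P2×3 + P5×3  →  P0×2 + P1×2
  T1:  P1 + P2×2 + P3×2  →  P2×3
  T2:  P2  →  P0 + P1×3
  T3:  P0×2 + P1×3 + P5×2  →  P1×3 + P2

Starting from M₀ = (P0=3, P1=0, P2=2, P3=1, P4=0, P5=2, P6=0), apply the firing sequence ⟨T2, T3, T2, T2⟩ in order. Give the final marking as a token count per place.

step 1: fire T2:  (P0=3, P1=0, P2=2, P3=1, P4=0, P5=2, P6=0) → (P0=4, P1=3, P2=1, P3=1, P4=0, P5=2, P6=0)
step 2: fire T3:  (P0=4, P1=3, P2=1, P3=1, P4=0, P5=2, P6=0) → (P0=2, P1=3, P2=2, P3=1, P4=0, P5=0, P6=0)
step 3: fire T2:  (P0=2, P1=3, P2=2, P3=1, P4=0, P5=0, P6=0) → (P0=3, P1=6, P2=1, P3=1, P4=0, P5=0, P6=0)
step 4: fire T2:  (P0=3, P1=6, P2=1, P3=1, P4=0, P5=0, P6=0) → (P0=4, P1=9, P2=0, P3=1, P4=0, P5=0, P6=0)

(P0=4, P1=9, P2=0, P3=1, P4=0, P5=0, P6=0)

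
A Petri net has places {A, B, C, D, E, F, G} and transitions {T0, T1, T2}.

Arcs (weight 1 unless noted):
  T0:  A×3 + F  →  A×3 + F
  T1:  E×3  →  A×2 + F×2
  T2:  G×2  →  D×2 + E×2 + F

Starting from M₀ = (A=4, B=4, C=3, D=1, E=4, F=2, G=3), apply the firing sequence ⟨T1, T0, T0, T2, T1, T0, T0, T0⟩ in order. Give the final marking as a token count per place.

(A=8, B=4, C=3, D=3, E=0, F=7, G=1)

step 1: fire T1:  (A=4, B=4, C=3, D=1, E=4, F=2, G=3) → (A=6, B=4, C=3, D=1, E=1, F=4, G=3)
step 2: fire T0:  (A=6, B=4, C=3, D=1, E=1, F=4, G=3) → (A=6, B=4, C=3, D=1, E=1, F=4, G=3)
step 3: fire T0:  (A=6, B=4, C=3, D=1, E=1, F=4, G=3) → (A=6, B=4, C=3, D=1, E=1, F=4, G=3)
step 4: fire T2:  (A=6, B=4, C=3, D=1, E=1, F=4, G=3) → (A=6, B=4, C=3, D=3, E=3, F=5, G=1)
step 5: fire T1:  (A=6, B=4, C=3, D=3, E=3, F=5, G=1) → (A=8, B=4, C=3, D=3, E=0, F=7, G=1)
step 6: fire T0:  (A=8, B=4, C=3, D=3, E=0, F=7, G=1) → (A=8, B=4, C=3, D=3, E=0, F=7, G=1)
step 7: fire T0:  (A=8, B=4, C=3, D=3, E=0, F=7, G=1) → (A=8, B=4, C=3, D=3, E=0, F=7, G=1)
step 8: fire T0:  (A=8, B=4, C=3, D=3, E=0, F=7, G=1) → (A=8, B=4, C=3, D=3, E=0, F=7, G=1)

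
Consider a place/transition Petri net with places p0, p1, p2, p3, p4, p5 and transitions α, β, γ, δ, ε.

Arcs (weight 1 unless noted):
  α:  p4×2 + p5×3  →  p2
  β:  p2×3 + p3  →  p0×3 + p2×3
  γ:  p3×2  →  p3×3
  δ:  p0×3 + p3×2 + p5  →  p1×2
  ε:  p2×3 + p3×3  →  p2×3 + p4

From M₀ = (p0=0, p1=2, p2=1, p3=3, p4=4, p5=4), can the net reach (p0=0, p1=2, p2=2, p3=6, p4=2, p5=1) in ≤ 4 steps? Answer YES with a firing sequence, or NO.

YES — reachable via ⟨α, γ, γ, γ⟩ (4 firings)

step 1: fire α:  (p0=0, p1=2, p2=1, p3=3, p4=4, p5=4) → (p0=0, p1=2, p2=2, p3=3, p4=2, p5=1)
step 2: fire γ:  (p0=0, p1=2, p2=2, p3=3, p4=2, p5=1) → (p0=0, p1=2, p2=2, p3=4, p4=2, p5=1)
step 3: fire γ:  (p0=0, p1=2, p2=2, p3=4, p4=2, p5=1) → (p0=0, p1=2, p2=2, p3=5, p4=2, p5=1)
step 4: fire γ:  (p0=0, p1=2, p2=2, p3=5, p4=2, p5=1) → (p0=0, p1=2, p2=2, p3=6, p4=2, p5=1)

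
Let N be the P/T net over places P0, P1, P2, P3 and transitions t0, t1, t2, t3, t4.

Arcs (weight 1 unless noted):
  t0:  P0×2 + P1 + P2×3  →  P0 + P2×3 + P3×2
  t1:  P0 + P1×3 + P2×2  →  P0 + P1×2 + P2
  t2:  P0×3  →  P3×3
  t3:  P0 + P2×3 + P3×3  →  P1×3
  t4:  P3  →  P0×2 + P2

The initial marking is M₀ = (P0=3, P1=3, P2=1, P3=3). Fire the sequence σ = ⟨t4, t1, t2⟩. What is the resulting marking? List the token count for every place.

step 1: fire t4:  (P0=3, P1=3, P2=1, P3=3) → (P0=5, P1=3, P2=2, P3=2)
step 2: fire t1:  (P0=5, P1=3, P2=2, P3=2) → (P0=5, P1=2, P2=1, P3=2)
step 3: fire t2:  (P0=5, P1=2, P2=1, P3=2) → (P0=2, P1=2, P2=1, P3=5)

(P0=2, P1=2, P2=1, P3=5)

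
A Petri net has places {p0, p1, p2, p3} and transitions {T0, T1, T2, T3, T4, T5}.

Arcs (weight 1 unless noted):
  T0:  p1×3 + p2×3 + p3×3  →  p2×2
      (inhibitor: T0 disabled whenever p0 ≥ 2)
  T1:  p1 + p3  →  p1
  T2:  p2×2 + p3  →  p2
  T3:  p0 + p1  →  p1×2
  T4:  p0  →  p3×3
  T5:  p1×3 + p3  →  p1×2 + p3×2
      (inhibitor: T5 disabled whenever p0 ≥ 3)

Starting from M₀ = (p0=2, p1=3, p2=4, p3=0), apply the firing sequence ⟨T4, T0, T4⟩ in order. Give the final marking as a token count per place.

(p0=0, p1=0, p2=3, p3=3)

step 1: fire T4:  (p0=2, p1=3, p2=4, p3=0) → (p0=1, p1=3, p2=4, p3=3)
step 2: fire T0:  (p0=1, p1=3, p2=4, p3=3) → (p0=1, p1=0, p2=3, p3=0)
step 3: fire T4:  (p0=1, p1=0, p2=3, p3=0) → (p0=0, p1=0, p2=3, p3=3)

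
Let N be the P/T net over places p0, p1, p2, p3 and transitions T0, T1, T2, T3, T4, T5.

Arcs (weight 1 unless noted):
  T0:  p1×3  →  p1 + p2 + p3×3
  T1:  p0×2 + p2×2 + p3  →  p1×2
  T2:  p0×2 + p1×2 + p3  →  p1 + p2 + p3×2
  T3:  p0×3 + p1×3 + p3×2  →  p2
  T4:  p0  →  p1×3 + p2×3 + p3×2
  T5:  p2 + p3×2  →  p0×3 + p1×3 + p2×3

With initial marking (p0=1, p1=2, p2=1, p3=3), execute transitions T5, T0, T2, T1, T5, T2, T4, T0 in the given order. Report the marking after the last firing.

step 1: fire T5:  (p0=1, p1=2, p2=1, p3=3) → (p0=4, p1=5, p2=3, p3=1)
step 2: fire T0:  (p0=4, p1=5, p2=3, p3=1) → (p0=4, p1=3, p2=4, p3=4)
step 3: fire T2:  (p0=4, p1=3, p2=4, p3=4) → (p0=2, p1=2, p2=5, p3=5)
step 4: fire T1:  (p0=2, p1=2, p2=5, p3=5) → (p0=0, p1=4, p2=3, p3=4)
step 5: fire T5:  (p0=0, p1=4, p2=3, p3=4) → (p0=3, p1=7, p2=5, p3=2)
step 6: fire T2:  (p0=3, p1=7, p2=5, p3=2) → (p0=1, p1=6, p2=6, p3=3)
step 7: fire T4:  (p0=1, p1=6, p2=6, p3=3) → (p0=0, p1=9, p2=9, p3=5)
step 8: fire T0:  (p0=0, p1=9, p2=9, p3=5) → (p0=0, p1=7, p2=10, p3=8)

(p0=0, p1=7, p2=10, p3=8)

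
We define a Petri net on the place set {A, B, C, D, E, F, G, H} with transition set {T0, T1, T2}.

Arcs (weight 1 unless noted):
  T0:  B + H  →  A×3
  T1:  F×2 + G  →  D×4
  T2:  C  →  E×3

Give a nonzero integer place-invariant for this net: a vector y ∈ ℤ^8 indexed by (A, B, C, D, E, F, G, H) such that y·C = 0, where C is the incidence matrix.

y = (A:1, B:3, C:0, D:0, E:0, F:0, G:0, H:0)

Incidence matrix C (rows=places, cols=transitions):
       T0   T1   T2
    A   3    0    0
    B  -1    0    0
    C   0    0   -1
    D   0    4    0
    E   0    0    3
    F   0   -2    0
    G   0   -1    0
    H  -1    0    0

Candidate y = [1, 3, 0, 0, 0, 0, 0, 0]; check y·C column-wise:
  col T0: 1·3 + 3·-1 + 0·-1 = 0
  col T1: 1·0 + 3·0 + 0·4 + 0·-2 + 0·-1 = 0
  col T2: 1·0 + 3·0 + 0·-1 + 0·3 = 0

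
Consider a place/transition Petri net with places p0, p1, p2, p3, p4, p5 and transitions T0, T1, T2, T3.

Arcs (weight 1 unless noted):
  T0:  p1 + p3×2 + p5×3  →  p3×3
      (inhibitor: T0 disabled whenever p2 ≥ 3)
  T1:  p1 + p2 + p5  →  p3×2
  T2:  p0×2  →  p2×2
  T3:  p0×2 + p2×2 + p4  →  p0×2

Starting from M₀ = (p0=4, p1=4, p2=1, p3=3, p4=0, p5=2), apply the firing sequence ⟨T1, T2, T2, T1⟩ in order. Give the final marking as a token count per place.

step 1: fire T1:  (p0=4, p1=4, p2=1, p3=3, p4=0, p5=2) → (p0=4, p1=3, p2=0, p3=5, p4=0, p5=1)
step 2: fire T2:  (p0=4, p1=3, p2=0, p3=5, p4=0, p5=1) → (p0=2, p1=3, p2=2, p3=5, p4=0, p5=1)
step 3: fire T2:  (p0=2, p1=3, p2=2, p3=5, p4=0, p5=1) → (p0=0, p1=3, p2=4, p3=5, p4=0, p5=1)
step 4: fire T1:  (p0=0, p1=3, p2=4, p3=5, p4=0, p5=1) → (p0=0, p1=2, p2=3, p3=7, p4=0, p5=0)

(p0=0, p1=2, p2=3, p3=7, p4=0, p5=0)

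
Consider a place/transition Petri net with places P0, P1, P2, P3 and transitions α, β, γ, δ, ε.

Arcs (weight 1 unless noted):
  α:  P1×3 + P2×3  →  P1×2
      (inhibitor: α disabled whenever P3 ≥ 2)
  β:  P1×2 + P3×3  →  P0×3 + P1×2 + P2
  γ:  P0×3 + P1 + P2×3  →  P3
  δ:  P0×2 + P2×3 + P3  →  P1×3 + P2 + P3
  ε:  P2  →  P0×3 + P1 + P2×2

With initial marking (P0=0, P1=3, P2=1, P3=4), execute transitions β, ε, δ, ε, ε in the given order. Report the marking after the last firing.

(P0=10, P1=9, P2=3, P3=1)

step 1: fire β:  (P0=0, P1=3, P2=1, P3=4) → (P0=3, P1=3, P2=2, P3=1)
step 2: fire ε:  (P0=3, P1=3, P2=2, P3=1) → (P0=6, P1=4, P2=3, P3=1)
step 3: fire δ:  (P0=6, P1=4, P2=3, P3=1) → (P0=4, P1=7, P2=1, P3=1)
step 4: fire ε:  (P0=4, P1=7, P2=1, P3=1) → (P0=7, P1=8, P2=2, P3=1)
step 5: fire ε:  (P0=7, P1=8, P2=2, P3=1) → (P0=10, P1=9, P2=3, P3=1)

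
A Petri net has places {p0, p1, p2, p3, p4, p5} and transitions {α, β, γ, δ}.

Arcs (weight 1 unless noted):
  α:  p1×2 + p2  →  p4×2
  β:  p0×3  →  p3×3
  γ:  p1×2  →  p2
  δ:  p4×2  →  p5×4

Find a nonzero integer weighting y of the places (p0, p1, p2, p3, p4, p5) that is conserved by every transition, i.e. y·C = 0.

Incidence matrix C (rows=places, cols=transitions):
        α    β    γ    δ
   p0   0   -3    0    0
   p1  -2    0   -2    0
   p2  -1    0    1    0
   p3   0    3    0    0
   p4   2    0    0   -2
   p5   0    0    0    4

Candidate y = [1, 0, 0, 1, 0, 0]; check y·C column-wise:
  col α: 1·0 + 0·-2 + 0·-1 + 1·0 + 0·2 = 0
  col β: 1·-3 + 1·3 = 0
  col γ: 1·0 + 0·-2 + 0·1 + 1·0 = 0
  col δ: 1·0 + 1·0 + 0·-2 + 0·4 = 0

y = (p0:1, p1:0, p2:0, p3:1, p4:0, p5:0)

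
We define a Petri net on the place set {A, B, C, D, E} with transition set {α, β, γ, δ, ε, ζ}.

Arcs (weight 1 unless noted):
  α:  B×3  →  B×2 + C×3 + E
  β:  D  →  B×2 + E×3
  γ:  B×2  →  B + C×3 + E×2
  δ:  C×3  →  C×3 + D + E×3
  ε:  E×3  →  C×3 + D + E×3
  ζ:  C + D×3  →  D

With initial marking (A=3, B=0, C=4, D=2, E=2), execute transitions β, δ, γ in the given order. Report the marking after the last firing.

step 1: fire β:  (A=3, B=0, C=4, D=2, E=2) → (A=3, B=2, C=4, D=1, E=5)
step 2: fire δ:  (A=3, B=2, C=4, D=1, E=5) → (A=3, B=2, C=4, D=2, E=8)
step 3: fire γ:  (A=3, B=2, C=4, D=2, E=8) → (A=3, B=1, C=7, D=2, E=10)

(A=3, B=1, C=7, D=2, E=10)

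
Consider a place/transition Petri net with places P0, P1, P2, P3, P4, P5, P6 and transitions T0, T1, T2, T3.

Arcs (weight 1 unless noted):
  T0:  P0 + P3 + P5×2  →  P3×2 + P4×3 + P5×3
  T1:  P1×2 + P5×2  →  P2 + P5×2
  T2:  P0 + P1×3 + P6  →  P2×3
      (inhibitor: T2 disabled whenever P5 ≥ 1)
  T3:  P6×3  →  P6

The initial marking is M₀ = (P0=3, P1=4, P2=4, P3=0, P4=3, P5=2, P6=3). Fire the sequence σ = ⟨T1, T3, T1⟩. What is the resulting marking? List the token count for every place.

step 1: fire T1:  (P0=3, P1=4, P2=4, P3=0, P4=3, P5=2, P6=3) → (P0=3, P1=2, P2=5, P3=0, P4=3, P5=2, P6=3)
step 2: fire T3:  (P0=3, P1=2, P2=5, P3=0, P4=3, P5=2, P6=3) → (P0=3, P1=2, P2=5, P3=0, P4=3, P5=2, P6=1)
step 3: fire T1:  (P0=3, P1=2, P2=5, P3=0, P4=3, P5=2, P6=1) → (P0=3, P1=0, P2=6, P3=0, P4=3, P5=2, P6=1)

(P0=3, P1=0, P2=6, P3=0, P4=3, P5=2, P6=1)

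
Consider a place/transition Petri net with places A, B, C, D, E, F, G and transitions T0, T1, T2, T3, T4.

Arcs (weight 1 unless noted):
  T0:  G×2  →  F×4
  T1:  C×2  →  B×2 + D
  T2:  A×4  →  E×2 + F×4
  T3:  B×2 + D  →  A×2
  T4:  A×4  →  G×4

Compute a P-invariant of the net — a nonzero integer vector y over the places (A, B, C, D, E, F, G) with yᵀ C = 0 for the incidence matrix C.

y = (A:0, B:1, C:0, D:-2, E:0, F:0, G:0)

Incidence matrix C (rows=places, cols=transitions):
       T0   T1   T2   T3   T4
    A   0    0   -4    2   -4
    B   0    2    0   -2    0
    C   0   -2    0    0    0
    D   0    1    0   -1    0
    E   0    0    2    0    0
    F   4    0    4    0    0
    G  -2    0    0    0    4

Candidate y = [0, 1, 0, -2, 0, 0, 0]; check y·C column-wise:
  col T0: 1·0 + -2·0 + 0·4 + 0·-2 = 0
  col T1: 1·2 + 0·-2 + -2·1 = 0
  col T2: 0·-4 + 1·0 + -2·0 + 0·2 + 0·4 = 0
  col T3: 0·2 + 1·-2 + -2·-1 = 0
  col T4: 0·-4 + 1·0 + -2·0 + 0·4 = 0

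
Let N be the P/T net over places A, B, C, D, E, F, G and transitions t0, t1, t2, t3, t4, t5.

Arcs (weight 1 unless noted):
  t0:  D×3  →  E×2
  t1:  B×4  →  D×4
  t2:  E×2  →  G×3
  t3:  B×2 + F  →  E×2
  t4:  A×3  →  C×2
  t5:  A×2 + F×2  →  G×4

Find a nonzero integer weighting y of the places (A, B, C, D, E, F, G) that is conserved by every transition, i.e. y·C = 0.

y = (A:2, B:2, C:3, D:2, E:3, F:2, G:2)

Incidence matrix C (rows=places, cols=transitions):
       t0   t1   t2   t3   t4   t5
    A   0    0    0    0   -3   -2
    B   0   -4    0   -2    0    0
    C   0    0    0    0    2    0
    D  -3    4    0    0    0    0
    E   2    0   -2    2    0    0
    F   0    0    0   -1    0   -2
    G   0    0    3    0    0    4

Candidate y = [2, 2, 3, 2, 3, 2, 2]; check y·C column-wise:
  col t0: 2·0 + 2·0 + 3·0 + 2·-3 + 3·2 + 2·0 + 2·0 = 0
  col t1: 2·0 + 2·-4 + 3·0 + 2·4 + 3·0 + 2·0 + 2·0 = 0
  col t2: 2·0 + 2·0 + 3·0 + 2·0 + 3·-2 + 2·0 + 2·3 = 0
  col t3: 2·0 + 2·-2 + 3·0 + 2·0 + 3·2 + 2·-1 + 2·0 = 0
  col t4: 2·-3 + 2·0 + 3·2 + 2·0 + 3·0 + 2·0 + 2·0 = 0
  col t5: 2·-2 + 2·0 + 3·0 + 2·0 + 3·0 + 2·-2 + 2·4 = 0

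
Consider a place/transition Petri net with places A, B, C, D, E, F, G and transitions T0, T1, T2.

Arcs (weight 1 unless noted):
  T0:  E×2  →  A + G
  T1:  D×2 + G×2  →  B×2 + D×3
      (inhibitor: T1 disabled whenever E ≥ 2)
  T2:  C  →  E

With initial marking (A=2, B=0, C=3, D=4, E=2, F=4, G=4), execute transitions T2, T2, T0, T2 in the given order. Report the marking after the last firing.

step 1: fire T2:  (A=2, B=0, C=3, D=4, E=2, F=4, G=4) → (A=2, B=0, C=2, D=4, E=3, F=4, G=4)
step 2: fire T2:  (A=2, B=0, C=2, D=4, E=3, F=4, G=4) → (A=2, B=0, C=1, D=4, E=4, F=4, G=4)
step 3: fire T0:  (A=2, B=0, C=1, D=4, E=4, F=4, G=4) → (A=3, B=0, C=1, D=4, E=2, F=4, G=5)
step 4: fire T2:  (A=3, B=0, C=1, D=4, E=2, F=4, G=5) → (A=3, B=0, C=0, D=4, E=3, F=4, G=5)

(A=3, B=0, C=0, D=4, E=3, F=4, G=5)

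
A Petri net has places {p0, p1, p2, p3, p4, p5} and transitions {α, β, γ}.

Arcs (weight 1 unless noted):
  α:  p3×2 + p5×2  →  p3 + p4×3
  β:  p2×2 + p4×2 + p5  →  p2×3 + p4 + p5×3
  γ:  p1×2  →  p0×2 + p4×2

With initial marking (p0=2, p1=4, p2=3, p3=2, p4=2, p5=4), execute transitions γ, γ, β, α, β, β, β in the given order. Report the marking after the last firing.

step 1: fire γ:  (p0=2, p1=4, p2=3, p3=2, p4=2, p5=4) → (p0=4, p1=2, p2=3, p3=2, p4=4, p5=4)
step 2: fire γ:  (p0=4, p1=2, p2=3, p3=2, p4=4, p5=4) → (p0=6, p1=0, p2=3, p3=2, p4=6, p5=4)
step 3: fire β:  (p0=6, p1=0, p2=3, p3=2, p4=6, p5=4) → (p0=6, p1=0, p2=4, p3=2, p4=5, p5=6)
step 4: fire α:  (p0=6, p1=0, p2=4, p3=2, p4=5, p5=6) → (p0=6, p1=0, p2=4, p3=1, p4=8, p5=4)
step 5: fire β:  (p0=6, p1=0, p2=4, p3=1, p4=8, p5=4) → (p0=6, p1=0, p2=5, p3=1, p4=7, p5=6)
step 6: fire β:  (p0=6, p1=0, p2=5, p3=1, p4=7, p5=6) → (p0=6, p1=0, p2=6, p3=1, p4=6, p5=8)
step 7: fire β:  (p0=6, p1=0, p2=6, p3=1, p4=6, p5=8) → (p0=6, p1=0, p2=7, p3=1, p4=5, p5=10)

(p0=6, p1=0, p2=7, p3=1, p4=5, p5=10)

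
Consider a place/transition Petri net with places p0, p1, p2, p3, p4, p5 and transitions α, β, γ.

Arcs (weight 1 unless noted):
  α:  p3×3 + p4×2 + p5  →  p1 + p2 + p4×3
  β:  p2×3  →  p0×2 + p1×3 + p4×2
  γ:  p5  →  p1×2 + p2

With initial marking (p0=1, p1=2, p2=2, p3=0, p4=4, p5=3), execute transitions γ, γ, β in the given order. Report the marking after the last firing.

(p0=3, p1=9, p2=1, p3=0, p4=6, p5=1)

step 1: fire γ:  (p0=1, p1=2, p2=2, p3=0, p4=4, p5=3) → (p0=1, p1=4, p2=3, p3=0, p4=4, p5=2)
step 2: fire γ:  (p0=1, p1=4, p2=3, p3=0, p4=4, p5=2) → (p0=1, p1=6, p2=4, p3=0, p4=4, p5=1)
step 3: fire β:  (p0=1, p1=6, p2=4, p3=0, p4=4, p5=1) → (p0=3, p1=9, p2=1, p3=0, p4=6, p5=1)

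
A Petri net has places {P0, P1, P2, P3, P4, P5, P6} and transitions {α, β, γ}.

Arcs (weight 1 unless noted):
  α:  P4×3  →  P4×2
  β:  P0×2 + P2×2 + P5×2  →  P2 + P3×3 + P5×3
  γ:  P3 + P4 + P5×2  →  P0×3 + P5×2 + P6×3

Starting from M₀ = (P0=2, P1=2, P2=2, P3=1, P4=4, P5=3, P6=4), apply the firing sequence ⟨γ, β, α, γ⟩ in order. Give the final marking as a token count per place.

step 1: fire γ:  (P0=2, P1=2, P2=2, P3=1, P4=4, P5=3, P6=4) → (P0=5, P1=2, P2=2, P3=0, P4=3, P5=3, P6=7)
step 2: fire β:  (P0=5, P1=2, P2=2, P3=0, P4=3, P5=3, P6=7) → (P0=3, P1=2, P2=1, P3=3, P4=3, P5=4, P6=7)
step 3: fire α:  (P0=3, P1=2, P2=1, P3=3, P4=3, P5=4, P6=7) → (P0=3, P1=2, P2=1, P3=3, P4=2, P5=4, P6=7)
step 4: fire γ:  (P0=3, P1=2, P2=1, P3=3, P4=2, P5=4, P6=7) → (P0=6, P1=2, P2=1, P3=2, P4=1, P5=4, P6=10)

(P0=6, P1=2, P2=1, P3=2, P4=1, P5=4, P6=10)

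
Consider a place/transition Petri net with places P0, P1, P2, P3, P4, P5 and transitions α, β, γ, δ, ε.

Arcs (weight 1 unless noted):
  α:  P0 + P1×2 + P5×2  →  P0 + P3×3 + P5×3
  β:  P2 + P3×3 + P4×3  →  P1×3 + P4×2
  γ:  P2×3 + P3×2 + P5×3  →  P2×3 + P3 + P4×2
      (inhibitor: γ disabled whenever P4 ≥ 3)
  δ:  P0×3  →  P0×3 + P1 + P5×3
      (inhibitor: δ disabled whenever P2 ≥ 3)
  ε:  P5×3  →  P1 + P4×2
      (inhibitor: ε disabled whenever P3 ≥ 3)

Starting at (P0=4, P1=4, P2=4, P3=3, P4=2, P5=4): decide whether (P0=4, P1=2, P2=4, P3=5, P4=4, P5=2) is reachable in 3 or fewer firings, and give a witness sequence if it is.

step 1: fire α:  (P0=4, P1=4, P2=4, P3=3, P4=2, P5=4) → (P0=4, P1=2, P2=4, P3=6, P4=2, P5=5)
step 2: fire γ:  (P0=4, P1=2, P2=4, P3=6, P4=2, P5=5) → (P0=4, P1=2, P2=4, P3=5, P4=4, P5=2)

YES — reachable via ⟨α, γ⟩ (2 firings)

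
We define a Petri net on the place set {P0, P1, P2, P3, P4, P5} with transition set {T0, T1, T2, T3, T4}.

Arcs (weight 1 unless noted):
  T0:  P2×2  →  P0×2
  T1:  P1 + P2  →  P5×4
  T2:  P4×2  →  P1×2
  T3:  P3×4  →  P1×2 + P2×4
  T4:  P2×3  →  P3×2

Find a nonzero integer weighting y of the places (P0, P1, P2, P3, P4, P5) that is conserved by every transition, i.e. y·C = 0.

Incidence matrix C (rows=places, cols=transitions):
       T0   T1   T2   T3   T4
   P0   2    0    0    0    0
   P1   0   -1    2    2    0
   P2  -2   -1    0    4   -3
   P3   0    0    0   -4    2
   P4   0    0   -2    0    0
   P5   0    4    0    0    0

Candidate y = [2, 2, 2, 3, 2, 1]; check y·C column-wise:
  col T0: 2·2 + 2·0 + 2·-2 + 3·0 + 2·0 + 1·0 = 0
  col T1: 2·0 + 2·-1 + 2·-1 + 3·0 + 2·0 + 1·4 = 0
  col T2: 2·0 + 2·2 + 2·0 + 3·0 + 2·-2 + 1·0 = 0
  col T3: 2·0 + 2·2 + 2·4 + 3·-4 + 2·0 + 1·0 = 0
  col T4: 2·0 + 2·0 + 2·-3 + 3·2 + 2·0 + 1·0 = 0

y = (P0:2, P1:2, P2:2, P3:3, P4:2, P5:1)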